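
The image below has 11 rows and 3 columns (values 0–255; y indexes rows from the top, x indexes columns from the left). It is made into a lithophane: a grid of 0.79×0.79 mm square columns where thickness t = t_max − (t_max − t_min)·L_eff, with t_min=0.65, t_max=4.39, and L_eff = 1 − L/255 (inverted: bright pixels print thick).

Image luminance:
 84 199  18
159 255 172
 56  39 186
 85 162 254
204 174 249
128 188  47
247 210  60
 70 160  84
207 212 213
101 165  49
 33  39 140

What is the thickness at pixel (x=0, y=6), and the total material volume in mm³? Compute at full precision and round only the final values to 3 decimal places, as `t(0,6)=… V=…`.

t(0,6)=4.273 V=55.941

span = t_max - t_min = 4.39 - 0.65 = 3.740
L(0,6) = 247, L_eff = 1 - 247/255 = 0.031373 (inverted)
t(0,6) = 4.39 - 3.740·0.031373 = 4.273
Σt over all 11·3 pixels = 134453/1500 ≈ 89.6353333
V = pitch²·Σt = 0.79²·134453/1500 = 55.941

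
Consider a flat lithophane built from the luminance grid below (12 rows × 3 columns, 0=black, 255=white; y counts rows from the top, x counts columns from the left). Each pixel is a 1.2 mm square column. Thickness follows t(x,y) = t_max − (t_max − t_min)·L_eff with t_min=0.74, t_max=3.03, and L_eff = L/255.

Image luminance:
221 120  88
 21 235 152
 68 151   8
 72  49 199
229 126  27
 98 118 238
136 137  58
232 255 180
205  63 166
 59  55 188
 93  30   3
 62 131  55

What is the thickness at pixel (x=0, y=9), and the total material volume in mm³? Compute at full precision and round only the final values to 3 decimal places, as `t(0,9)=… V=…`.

span = t_max - t_min = 3.03 - 0.74 = 2.290
L(0,9) = 59, L_eff = 59/255 = 0.231373
t(0,9) = 3.03 - 2.290·0.231373 = 2.500
Σt over all 12·3 pixels = 447607/6375 ≈ 70.2128627
V = pitch²·Σt = 1.2²·447607/6375 = 101.107

t(0,9)=2.500 V=101.107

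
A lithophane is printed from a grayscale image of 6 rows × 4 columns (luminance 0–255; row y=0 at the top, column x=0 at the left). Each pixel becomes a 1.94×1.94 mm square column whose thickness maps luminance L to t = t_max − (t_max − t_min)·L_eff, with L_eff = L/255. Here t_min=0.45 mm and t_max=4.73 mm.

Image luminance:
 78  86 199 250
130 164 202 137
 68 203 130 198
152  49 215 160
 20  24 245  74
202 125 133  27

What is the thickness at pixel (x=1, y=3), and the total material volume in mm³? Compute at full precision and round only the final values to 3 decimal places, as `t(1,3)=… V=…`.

span = t_max - t_min = 4.73 - 0.45 = 4.280
L(1,3) = 49, L_eff = 49/255 = 0.192157
t(1,3) = 4.73 - 4.280·0.192157 = 3.908
Σt over all 6·4 pixels = 373693/6375 ≈ 58.6185098
V = pitch²·Σt = 1.94²·373693/6375 = 220.617

t(1,3)=3.908 V=220.617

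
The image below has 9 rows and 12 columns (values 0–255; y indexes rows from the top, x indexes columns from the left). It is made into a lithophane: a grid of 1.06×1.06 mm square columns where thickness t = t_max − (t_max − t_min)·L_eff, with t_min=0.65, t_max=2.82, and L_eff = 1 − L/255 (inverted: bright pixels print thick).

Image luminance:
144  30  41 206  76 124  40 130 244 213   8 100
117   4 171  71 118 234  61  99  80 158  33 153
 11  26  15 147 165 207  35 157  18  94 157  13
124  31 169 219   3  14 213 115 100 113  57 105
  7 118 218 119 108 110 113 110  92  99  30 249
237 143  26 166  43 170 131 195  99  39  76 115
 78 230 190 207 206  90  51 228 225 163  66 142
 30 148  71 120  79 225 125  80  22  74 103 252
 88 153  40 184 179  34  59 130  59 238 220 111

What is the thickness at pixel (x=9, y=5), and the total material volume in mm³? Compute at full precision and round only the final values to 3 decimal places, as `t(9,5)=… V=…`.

span = t_max - t_min = 2.82 - 0.65 = 2.170
L(9,5) = 39, L_eff = 1 - 39/255 = 0.847059 (inverted)
t(9,5) = 2.82 - 2.170·0.847059 = 0.982
Σt over all 9·12 pixels = 1124348/6375 ≈ 176.3683137
V = pitch²·Σt = 1.06²·1124348/6375 = 198.167

t(9,5)=0.982 V=198.167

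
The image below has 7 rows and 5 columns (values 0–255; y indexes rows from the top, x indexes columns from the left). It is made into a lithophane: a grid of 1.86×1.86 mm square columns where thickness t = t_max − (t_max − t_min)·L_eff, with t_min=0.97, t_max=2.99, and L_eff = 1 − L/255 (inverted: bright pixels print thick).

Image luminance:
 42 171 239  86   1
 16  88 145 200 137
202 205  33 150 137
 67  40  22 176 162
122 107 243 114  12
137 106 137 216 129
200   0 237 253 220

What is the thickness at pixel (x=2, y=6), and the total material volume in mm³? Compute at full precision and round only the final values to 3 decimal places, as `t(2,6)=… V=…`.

t(2,6)=2.847 V=242.203

span = t_max - t_min = 2.99 - 0.97 = 2.020
L(2,6) = 237, L_eff = 1 - 237/255 = 0.070588 (inverted)
t(2,6) = 2.99 - 2.020·0.070588 = 2.847
Σt over all 7·5 pixels = 1785229/25500 ≈ 70.0089804
V = pitch²·Σt = 1.86²·1785229/25500 = 242.203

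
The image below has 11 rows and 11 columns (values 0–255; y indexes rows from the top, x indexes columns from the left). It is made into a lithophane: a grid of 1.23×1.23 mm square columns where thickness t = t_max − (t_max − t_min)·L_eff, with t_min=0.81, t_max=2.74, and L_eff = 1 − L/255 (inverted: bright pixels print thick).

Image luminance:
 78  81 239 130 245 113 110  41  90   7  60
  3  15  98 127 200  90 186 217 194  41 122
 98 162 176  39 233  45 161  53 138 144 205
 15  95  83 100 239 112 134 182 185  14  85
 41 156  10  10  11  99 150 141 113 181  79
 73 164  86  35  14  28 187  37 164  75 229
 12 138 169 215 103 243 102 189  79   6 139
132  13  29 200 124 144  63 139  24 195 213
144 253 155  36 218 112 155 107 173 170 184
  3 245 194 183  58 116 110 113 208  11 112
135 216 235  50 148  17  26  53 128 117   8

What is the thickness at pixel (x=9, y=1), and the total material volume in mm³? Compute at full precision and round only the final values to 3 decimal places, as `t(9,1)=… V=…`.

t(9,1)=1.120 V=310.099

span = t_max - t_min = 2.74 - 0.81 = 1.930
L(9,1) = 41, L_eff = 1 - 41/255 = 0.839216 (inverted)
t(9,1) = 2.74 - 1.930·0.839216 = 1.120
Σt over all 11·11 pixels = 5226731/25500 ≈ 204.9698431
V = pitch²·Σt = 1.23²·5226731/25500 = 310.099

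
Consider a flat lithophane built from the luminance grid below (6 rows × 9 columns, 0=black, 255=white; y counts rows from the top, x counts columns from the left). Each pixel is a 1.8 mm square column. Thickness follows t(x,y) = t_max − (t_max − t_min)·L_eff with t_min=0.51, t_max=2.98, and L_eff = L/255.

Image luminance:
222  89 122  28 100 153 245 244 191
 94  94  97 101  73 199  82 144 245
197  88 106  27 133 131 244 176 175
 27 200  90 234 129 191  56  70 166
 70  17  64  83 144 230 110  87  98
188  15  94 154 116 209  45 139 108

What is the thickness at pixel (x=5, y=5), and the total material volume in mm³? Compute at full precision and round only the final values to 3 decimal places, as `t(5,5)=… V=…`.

t(5,5)=0.956 V=303.767

span = t_max - t_min = 2.98 - 0.51 = 2.470
L(5,5) = 209, L_eff = 209/255 = 0.819608
t(5,5) = 2.98 - 2.470·0.819608 = 0.956
Σt over all 6·9 pixels = 1195381/12750 ≈ 93.7553725
V = pitch²·Σt = 1.8²·1195381/12750 = 303.767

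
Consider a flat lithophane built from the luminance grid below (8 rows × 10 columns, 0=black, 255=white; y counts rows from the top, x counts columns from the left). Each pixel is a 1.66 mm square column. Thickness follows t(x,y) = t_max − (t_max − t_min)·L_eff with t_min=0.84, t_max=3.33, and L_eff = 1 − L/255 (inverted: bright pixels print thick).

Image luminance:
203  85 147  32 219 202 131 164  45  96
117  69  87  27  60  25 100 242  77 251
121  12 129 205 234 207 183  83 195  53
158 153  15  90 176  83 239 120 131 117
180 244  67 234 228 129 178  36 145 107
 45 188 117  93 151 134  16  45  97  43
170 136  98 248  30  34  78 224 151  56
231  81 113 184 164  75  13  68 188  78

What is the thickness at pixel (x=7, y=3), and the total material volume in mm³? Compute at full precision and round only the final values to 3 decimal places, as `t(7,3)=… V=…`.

t(7,3)=2.012 V=453.714

span = t_max - t_min = 3.33 - 0.84 = 2.490
L(7,3) = 120, L_eff = 1 - 120/255 = 0.529412 (inverted)
t(7,3) = 3.33 - 2.490·0.529412 = 2.012
Σt over all 8·10 pixels = 69977/425 ≈ 164.6517647
V = pitch²·Σt = 1.66²·69977/425 = 453.714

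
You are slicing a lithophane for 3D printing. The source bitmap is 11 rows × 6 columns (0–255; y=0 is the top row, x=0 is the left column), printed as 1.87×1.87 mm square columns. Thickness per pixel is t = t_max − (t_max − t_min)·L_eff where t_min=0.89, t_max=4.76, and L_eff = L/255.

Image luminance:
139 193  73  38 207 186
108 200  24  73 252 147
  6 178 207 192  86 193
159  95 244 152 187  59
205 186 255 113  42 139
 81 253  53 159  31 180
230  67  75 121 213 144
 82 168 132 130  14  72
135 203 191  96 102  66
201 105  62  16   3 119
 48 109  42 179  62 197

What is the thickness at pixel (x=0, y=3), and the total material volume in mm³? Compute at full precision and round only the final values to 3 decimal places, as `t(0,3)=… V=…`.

t(0,3)=2.347 V=648.600

span = t_max - t_min = 4.76 - 0.89 = 3.870
L(0,3) = 159, L_eff = 159/255 = 0.623529
t(0,3) = 4.76 - 3.870·0.623529 = 2.347
Σt over all 11·6 pixels = 1576569/8500 ≈ 185.4787059
V = pitch²·Σt = 1.87²·1576569/8500 = 648.600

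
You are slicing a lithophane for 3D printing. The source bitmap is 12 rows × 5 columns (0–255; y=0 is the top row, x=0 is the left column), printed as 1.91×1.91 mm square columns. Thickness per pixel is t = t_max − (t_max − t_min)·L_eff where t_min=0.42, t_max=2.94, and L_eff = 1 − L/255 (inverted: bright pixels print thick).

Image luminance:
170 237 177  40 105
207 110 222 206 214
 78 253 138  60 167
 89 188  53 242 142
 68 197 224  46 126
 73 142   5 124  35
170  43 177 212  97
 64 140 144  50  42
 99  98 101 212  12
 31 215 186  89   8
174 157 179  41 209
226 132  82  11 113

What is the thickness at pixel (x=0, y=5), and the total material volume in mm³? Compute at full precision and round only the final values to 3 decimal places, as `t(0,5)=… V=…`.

span = t_max - t_min = 2.94 - 0.42 = 2.520
L(0,5) = 73, L_eff = 1 - 73/255 = 0.713725 (inverted)
t(0,5) = 2.94 - 2.520·0.713725 = 1.141
Σt over all 12·5 pixels = 214242/2125 ≈ 100.8197647
V = pitch²·Σt = 1.91²·214242/2125 = 367.801

t(0,5)=1.141 V=367.801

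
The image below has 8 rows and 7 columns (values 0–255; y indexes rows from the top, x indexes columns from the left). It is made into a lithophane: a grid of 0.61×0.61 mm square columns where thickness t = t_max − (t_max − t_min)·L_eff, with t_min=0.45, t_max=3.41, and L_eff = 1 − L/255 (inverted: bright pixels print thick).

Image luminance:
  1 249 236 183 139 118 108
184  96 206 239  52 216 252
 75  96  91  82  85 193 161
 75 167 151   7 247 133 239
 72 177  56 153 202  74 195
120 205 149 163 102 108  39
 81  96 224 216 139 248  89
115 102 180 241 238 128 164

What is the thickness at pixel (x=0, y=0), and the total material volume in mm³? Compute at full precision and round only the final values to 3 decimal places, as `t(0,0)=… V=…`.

t(0,0)=0.462 V=44.609

span = t_max - t_min = 3.41 - 0.45 = 2.960
L(0,0) = 1, L_eff = 1 - 1/255 = 0.996078 (inverted)
t(0,0) = 3.41 - 2.960·0.996078 = 0.462
Σt over all 8·7 pixels = 254756/2125 ≈ 119.8851765
V = pitch²·Σt = 0.61²·254756/2125 = 44.609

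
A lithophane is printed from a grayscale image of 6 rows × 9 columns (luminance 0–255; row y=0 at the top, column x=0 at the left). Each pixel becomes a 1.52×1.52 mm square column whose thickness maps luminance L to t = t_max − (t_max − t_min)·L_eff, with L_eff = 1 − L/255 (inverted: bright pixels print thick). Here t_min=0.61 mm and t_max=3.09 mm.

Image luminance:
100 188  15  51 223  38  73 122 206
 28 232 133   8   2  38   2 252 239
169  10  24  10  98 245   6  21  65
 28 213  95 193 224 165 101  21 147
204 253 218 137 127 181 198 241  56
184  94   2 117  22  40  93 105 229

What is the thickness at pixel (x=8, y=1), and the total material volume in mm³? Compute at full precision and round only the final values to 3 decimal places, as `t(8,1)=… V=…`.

t(8,1)=2.934 V=217.350

span = t_max - t_min = 3.09 - 0.61 = 2.480
L(8,1) = 239, L_eff = 1 - 239/255 = 0.062745 (inverted)
t(8,1) = 3.09 - 2.480·0.062745 = 2.934
Σt over all 6·9 pixels = 1199449/12750 ≈ 94.0744314
V = pitch²·Σt = 1.52²·1199449/12750 = 217.350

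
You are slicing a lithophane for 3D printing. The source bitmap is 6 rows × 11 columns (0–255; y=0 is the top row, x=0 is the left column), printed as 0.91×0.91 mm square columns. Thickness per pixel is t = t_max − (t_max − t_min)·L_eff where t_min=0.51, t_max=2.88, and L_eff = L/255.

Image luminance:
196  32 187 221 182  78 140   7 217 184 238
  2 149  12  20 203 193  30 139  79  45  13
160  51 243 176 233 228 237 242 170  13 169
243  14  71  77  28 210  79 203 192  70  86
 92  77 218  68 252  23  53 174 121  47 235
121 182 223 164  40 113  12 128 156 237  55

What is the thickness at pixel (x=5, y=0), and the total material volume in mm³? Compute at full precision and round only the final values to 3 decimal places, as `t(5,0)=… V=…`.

span = t_max - t_min = 2.88 - 0.51 = 2.370
L(5,0) = 78, L_eff = 78/255 = 0.305882
t(5,0) = 2.88 - 2.370·0.305882 = 2.155
Σt over all 6·11 pixels = 939993/8500 ≈ 110.5874118
V = pitch²·Σt = 0.91²·939993/8500 = 91.577

t(5,0)=2.155 V=91.577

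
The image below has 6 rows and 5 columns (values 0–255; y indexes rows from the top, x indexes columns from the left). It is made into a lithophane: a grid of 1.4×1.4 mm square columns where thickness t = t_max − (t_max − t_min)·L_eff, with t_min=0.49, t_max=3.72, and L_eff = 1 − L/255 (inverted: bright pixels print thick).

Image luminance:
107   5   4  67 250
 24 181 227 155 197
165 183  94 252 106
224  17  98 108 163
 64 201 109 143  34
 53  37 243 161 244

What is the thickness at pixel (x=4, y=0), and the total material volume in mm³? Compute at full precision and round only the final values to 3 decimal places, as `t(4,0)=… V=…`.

t(4,0)=3.657 V=126.033

span = t_max - t_min = 3.72 - 0.49 = 3.230
L(4,0) = 250, L_eff = 1 - 250/255 = 0.019608 (inverted)
t(4,0) = 3.72 - 3.230·0.019608 = 3.657
Σt over all 6·5 pixels = 48227/750 ≈ 64.3026667
V = pitch²·Σt = 1.4²·48227/750 = 126.033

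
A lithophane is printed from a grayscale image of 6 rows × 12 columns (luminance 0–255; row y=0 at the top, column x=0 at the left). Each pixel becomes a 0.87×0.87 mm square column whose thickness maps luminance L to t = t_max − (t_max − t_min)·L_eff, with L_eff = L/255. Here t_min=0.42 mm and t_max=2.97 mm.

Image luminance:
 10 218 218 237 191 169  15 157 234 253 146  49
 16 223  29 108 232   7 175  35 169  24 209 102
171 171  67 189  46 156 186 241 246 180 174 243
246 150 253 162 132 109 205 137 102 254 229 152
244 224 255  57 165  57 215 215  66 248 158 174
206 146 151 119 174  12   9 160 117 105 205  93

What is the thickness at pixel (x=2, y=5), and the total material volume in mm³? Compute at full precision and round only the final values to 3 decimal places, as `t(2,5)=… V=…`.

span = t_max - t_min = 2.97 - 0.42 = 2.550
L(2,5) = 151, L_eff = 151/255 = 0.592157
t(2,5) = 2.97 - 2.550·0.592157 = 1.460
Σt over all 6·12 pixels = 103.82
V = pitch²·Σt = 0.87²·103.82 = 78.581

t(2,5)=1.460 V=78.581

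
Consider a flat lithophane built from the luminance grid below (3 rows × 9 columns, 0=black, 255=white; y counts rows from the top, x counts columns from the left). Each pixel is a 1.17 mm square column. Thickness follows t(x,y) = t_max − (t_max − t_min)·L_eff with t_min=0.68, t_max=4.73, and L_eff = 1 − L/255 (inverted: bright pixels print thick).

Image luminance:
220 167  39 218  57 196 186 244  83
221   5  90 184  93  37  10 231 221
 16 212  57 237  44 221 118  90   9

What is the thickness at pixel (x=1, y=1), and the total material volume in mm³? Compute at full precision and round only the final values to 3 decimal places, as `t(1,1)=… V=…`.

span = t_max - t_min = 4.73 - 0.68 = 4.050
L(1,1) = 5, L_eff = 1 - 5/255 = 0.980392 (inverted)
t(1,1) = 4.73 - 4.050·0.980392 = 0.759
Σt over all 3·9 pixels = 62937/850 ≈ 74.0435294
V = pitch²·Σt = 1.17²·62937/850 = 101.358

t(1,1)=0.759 V=101.358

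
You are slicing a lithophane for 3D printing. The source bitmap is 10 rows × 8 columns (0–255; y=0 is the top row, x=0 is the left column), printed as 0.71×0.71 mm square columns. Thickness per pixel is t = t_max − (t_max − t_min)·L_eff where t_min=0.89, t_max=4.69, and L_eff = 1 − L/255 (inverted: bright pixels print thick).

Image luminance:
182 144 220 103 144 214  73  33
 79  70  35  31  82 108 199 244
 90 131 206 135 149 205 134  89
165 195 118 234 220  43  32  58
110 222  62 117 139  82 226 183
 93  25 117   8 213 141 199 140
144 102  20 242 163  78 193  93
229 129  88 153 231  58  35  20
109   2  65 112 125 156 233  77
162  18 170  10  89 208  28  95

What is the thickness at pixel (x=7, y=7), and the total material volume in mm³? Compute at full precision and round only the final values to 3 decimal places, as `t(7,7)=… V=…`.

span = t_max - t_min = 4.69 - 0.89 = 3.800
L(7,7) = 20, L_eff = 1 - 20/255 = 0.921569 (inverted)
t(7,7) = 4.69 - 3.800·0.921569 = 1.188
Σt over all 10·8 pixels = 92827/425 ≈ 218.4164706
V = pitch²·Σt = 0.71²·92827/425 = 110.104

t(7,7)=1.188 V=110.104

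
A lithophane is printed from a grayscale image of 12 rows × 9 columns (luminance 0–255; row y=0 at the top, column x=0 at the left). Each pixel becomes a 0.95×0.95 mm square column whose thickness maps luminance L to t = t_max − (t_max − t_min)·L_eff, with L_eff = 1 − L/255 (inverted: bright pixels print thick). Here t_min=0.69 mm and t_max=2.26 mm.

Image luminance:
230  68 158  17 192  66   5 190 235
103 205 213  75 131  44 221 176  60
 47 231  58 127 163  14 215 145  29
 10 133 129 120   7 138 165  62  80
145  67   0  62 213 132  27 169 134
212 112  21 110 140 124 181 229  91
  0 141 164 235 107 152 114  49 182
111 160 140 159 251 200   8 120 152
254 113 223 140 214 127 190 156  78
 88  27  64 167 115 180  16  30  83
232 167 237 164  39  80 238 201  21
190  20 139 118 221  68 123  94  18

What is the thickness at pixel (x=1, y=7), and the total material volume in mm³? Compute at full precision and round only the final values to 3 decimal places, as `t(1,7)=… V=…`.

span = t_max - t_min = 2.26 - 0.69 = 1.570
L(1,7) = 160, L_eff = 1 - 160/255 = 0.372549 (inverted)
t(1,7) = 2.26 - 1.570·0.372549 = 1.675
Σt over all 12·9 pixels = 4021487/25500 ≈ 157.7053725
V = pitch²·Σt = 0.95²·4021487/25500 = 142.329

t(1,7)=1.675 V=142.329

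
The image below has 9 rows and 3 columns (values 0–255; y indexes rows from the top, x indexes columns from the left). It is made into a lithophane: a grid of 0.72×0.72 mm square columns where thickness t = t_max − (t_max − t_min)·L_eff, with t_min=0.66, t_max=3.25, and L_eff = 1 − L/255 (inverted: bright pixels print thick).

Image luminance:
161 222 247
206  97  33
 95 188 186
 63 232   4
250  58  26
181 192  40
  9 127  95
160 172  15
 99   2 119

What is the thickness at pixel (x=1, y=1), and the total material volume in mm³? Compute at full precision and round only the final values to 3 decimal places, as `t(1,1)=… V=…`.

span = t_max - t_min = 3.25 - 0.66 = 2.590
L(1,1) = 97, L_eff = 1 - 97/255 = 0.619608 (inverted)
t(1,1) = 3.25 - 2.590·0.619608 = 1.645
Σt over all 9·3 pixels = 434557/8500 ≈ 51.1243529
V = pitch²·Σt = 0.72²·434557/8500 = 26.503

t(1,1)=1.645 V=26.503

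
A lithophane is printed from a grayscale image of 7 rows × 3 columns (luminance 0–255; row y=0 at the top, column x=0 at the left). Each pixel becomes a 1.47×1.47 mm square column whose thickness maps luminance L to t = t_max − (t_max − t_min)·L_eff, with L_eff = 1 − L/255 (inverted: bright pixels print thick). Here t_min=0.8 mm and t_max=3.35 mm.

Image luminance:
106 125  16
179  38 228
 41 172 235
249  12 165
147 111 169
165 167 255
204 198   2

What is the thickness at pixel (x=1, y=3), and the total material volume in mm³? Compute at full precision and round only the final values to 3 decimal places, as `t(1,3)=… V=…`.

span = t_max - t_min = 3.35 - 0.8 = 2.550
L(1,3) = 12, L_eff = 1 - 12/255 = 0.952941 (inverted)
t(1,3) = 3.35 - 2.550·0.952941 = 0.920
Σt over all 7·3 pixels = 46.64
V = pitch²·Σt = 1.47²·46.64 = 100.784

t(1,3)=0.920 V=100.784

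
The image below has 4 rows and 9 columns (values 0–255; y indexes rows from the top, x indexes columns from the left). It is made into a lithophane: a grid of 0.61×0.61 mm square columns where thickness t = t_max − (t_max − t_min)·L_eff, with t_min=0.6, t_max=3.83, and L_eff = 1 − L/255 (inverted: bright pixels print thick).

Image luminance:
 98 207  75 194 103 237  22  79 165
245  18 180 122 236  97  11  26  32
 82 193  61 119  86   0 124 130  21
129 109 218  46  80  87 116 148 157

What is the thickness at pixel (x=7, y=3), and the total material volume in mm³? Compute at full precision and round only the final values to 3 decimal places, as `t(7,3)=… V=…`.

t(7,3)=2.475 V=27.140

span = t_max - t_min = 3.83 - 0.6 = 3.230
L(7,3) = 148, L_eff = 1 - 148/255 = 0.419608 (inverted)
t(7,3) = 3.83 - 3.230·0.419608 = 2.475
Σt over all 4·9 pixels = 72.938
V = pitch²·Σt = 0.61²·72.938 = 27.140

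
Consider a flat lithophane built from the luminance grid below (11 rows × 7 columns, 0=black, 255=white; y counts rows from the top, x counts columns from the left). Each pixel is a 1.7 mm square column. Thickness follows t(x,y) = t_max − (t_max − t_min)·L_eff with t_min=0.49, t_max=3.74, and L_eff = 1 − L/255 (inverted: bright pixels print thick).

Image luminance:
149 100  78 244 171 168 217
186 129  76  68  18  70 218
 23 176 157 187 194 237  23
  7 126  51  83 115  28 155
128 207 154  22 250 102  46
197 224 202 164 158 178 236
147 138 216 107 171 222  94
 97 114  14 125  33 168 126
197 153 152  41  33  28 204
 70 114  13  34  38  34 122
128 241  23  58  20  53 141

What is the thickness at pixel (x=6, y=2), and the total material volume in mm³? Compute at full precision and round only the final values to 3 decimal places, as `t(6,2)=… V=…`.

t(6,2)=0.783 V=454.942

span = t_max - t_min = 3.74 - 0.49 = 3.250
L(6,2) = 23, L_eff = 1 - 23/255 = 0.909804 (inverted)
t(6,2) = 3.74 - 3.250·0.909804 = 0.783
Σt over all 11·7 pixels = 401419/2550 ≈ 157.4192157
V = pitch²·Σt = 1.7²·401419/2550 = 454.942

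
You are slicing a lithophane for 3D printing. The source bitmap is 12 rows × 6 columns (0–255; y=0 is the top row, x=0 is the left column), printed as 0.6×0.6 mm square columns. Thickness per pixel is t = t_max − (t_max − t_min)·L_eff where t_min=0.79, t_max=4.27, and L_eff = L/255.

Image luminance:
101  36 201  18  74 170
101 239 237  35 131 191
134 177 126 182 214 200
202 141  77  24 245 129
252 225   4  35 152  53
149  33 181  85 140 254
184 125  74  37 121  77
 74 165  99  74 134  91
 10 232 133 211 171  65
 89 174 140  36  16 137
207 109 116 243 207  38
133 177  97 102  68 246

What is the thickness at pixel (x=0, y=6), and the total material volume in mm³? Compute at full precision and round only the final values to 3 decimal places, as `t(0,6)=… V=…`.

t(0,6)=1.759 V=64.693

span = t_max - t_min = 4.27 - 0.79 = 3.480
L(0,6) = 184, L_eff = 184/255 = 0.721569
t(0,6) = 4.27 - 3.480·0.721569 = 1.759
Σt over all 12·6 pixels = 76374/425 ≈ 179.7035294
V = pitch²·Σt = 0.6²·76374/425 = 64.693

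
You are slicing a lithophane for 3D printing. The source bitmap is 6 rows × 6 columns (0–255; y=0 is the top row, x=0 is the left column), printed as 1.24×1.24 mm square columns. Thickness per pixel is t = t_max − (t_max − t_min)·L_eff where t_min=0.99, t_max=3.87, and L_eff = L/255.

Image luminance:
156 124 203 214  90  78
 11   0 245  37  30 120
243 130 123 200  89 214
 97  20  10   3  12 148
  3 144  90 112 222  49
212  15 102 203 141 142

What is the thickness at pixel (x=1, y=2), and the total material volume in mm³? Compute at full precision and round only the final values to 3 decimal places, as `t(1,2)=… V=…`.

span = t_max - t_min = 3.87 - 0.99 = 2.880
L(1,2) = 130, L_eff = 130/255 = 0.509804
t(1,2) = 3.87 - 2.880·0.509804 = 2.402
Σt over all 6·6 pixels = 199287/2125 ≈ 93.7821176
V = pitch²·Σt = 1.24²·199287/2125 = 144.199

t(1,2)=2.402 V=144.199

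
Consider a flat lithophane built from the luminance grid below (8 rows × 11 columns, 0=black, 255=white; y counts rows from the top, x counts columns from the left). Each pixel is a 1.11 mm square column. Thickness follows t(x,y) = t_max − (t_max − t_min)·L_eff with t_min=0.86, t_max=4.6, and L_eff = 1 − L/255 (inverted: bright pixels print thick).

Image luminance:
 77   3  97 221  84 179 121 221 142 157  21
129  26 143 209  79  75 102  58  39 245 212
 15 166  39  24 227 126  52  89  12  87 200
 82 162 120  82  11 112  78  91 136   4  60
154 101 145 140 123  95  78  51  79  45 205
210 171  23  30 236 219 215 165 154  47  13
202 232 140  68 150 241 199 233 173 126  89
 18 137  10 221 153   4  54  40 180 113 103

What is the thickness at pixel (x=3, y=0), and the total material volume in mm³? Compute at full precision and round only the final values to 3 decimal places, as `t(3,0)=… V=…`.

span = t_max - t_min = 4.6 - 0.86 = 3.740
L(3,0) = 221, L_eff = 1 - 221/255 = 0.133333 (inverted)
t(3,0) = 4.6 - 3.740·0.133333 = 4.101
Σt over all 8·11 pixels = 225.28
V = pitch²·Σt = 1.11²·225.28 = 277.567

t(3,0)=4.101 V=277.567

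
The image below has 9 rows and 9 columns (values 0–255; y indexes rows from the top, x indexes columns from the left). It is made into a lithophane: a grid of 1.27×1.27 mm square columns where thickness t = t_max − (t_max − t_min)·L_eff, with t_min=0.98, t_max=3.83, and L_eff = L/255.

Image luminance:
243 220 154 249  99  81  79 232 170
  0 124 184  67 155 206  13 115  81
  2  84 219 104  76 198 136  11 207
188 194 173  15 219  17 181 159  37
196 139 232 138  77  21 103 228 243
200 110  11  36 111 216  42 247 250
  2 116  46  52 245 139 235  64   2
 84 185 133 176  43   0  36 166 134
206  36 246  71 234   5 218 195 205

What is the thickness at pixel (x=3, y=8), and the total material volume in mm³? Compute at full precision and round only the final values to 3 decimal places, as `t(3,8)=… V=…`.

t(3,8)=3.036 V=309.902

span = t_max - t_min = 3.83 - 0.98 = 2.850
L(3,8) = 71, L_eff = 71/255 = 0.278431
t(3,8) = 3.83 - 2.850·0.278431 = 3.036
Σt over all 9·9 pixels = 326637/1700 ≈ 192.1394118
V = pitch²·Σt = 1.27²·326637/1700 = 309.902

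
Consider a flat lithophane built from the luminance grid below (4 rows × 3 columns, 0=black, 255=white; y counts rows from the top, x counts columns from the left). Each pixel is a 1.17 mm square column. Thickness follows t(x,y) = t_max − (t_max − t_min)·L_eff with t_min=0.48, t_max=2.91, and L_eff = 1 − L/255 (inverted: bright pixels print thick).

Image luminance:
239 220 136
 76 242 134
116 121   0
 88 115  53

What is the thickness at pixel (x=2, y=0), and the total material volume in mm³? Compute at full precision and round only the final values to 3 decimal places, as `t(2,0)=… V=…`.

t(2,0)=1.776 V=27.974

span = t_max - t_min = 2.91 - 0.48 = 2.430
L(2,0) = 136, L_eff = 1 - 136/255 = 0.466667 (inverted)
t(2,0) = 2.91 - 2.430·0.466667 = 1.776
Σt over all 4·3 pixels = 1737/85 ≈ 20.4352941
V = pitch²·Σt = 1.17²·1737/85 = 27.974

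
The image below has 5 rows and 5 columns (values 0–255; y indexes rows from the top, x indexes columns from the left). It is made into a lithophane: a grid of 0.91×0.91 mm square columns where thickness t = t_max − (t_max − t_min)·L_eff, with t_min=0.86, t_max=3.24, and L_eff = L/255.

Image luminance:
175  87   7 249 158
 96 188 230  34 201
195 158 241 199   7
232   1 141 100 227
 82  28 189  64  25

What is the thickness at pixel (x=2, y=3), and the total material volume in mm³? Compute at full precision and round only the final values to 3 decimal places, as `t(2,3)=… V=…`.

span = t_max - t_min = 3.24 - 0.86 = 2.380
L(2,3) = 141, L_eff = 141/255 = 0.552941
t(2,3) = 3.24 - 2.380·0.552941 = 1.924
Σt over all 5·5 pixels = 18776/375 ≈ 50.0693333
V = pitch²·Σt = 0.91²·18776/375 = 41.462

t(2,3)=1.924 V=41.462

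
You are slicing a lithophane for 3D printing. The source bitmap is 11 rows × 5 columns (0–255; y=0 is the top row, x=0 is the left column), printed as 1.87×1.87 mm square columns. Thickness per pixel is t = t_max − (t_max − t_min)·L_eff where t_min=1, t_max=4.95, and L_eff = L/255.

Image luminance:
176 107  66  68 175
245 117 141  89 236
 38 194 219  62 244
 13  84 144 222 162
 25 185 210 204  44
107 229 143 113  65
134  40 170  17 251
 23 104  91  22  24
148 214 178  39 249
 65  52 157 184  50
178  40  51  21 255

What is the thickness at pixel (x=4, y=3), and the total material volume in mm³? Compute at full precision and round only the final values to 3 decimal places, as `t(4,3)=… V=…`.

span = t_max - t_min = 4.95 - 1 = 3.950
L(4,3) = 162, L_eff = 162/255 = 0.635294
t(4,3) = 4.95 - 3.950·0.635294 = 2.441
Σt over all 11·5 pixels = 844639/5100 ≈ 165.6154902
V = pitch²·Σt = 1.87²·844639/5100 = 579.141

t(4,3)=2.441 V=579.141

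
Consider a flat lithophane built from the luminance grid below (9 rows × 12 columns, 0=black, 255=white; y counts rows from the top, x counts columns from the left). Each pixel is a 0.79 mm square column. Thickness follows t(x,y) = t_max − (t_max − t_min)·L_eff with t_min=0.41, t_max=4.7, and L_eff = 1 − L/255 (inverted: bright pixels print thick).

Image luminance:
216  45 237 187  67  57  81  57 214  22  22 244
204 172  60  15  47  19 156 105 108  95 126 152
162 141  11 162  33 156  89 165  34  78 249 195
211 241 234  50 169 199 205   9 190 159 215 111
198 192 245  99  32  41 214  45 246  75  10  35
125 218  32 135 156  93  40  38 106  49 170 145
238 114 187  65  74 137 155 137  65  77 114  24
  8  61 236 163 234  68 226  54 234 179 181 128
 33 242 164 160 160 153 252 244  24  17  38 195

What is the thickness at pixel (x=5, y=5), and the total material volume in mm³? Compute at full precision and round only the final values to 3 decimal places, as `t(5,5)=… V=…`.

span = t_max - t_min = 4.7 - 0.41 = 4.290
L(5,5) = 93, L_eff = 1 - 93/255 = 0.635294 (inverted)
t(5,5) = 4.7 - 4.290·0.635294 = 1.975
Σt over all 9·12 pixels = 585872/2125 ≈ 275.7044706
V = pitch²·Σt = 0.79²·585872/2125 = 172.067

t(5,5)=1.975 V=172.067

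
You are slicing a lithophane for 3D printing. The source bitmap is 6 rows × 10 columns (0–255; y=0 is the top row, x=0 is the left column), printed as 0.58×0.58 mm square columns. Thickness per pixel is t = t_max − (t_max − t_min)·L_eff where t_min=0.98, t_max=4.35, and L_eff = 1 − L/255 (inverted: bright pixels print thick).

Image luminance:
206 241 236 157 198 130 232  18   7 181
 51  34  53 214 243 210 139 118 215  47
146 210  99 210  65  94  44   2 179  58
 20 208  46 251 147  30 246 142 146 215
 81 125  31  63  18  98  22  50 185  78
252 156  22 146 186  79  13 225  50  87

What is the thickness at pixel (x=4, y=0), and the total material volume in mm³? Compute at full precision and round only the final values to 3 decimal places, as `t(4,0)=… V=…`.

span = t_max - t_min = 4.35 - 0.98 = 3.370
L(4,0) = 198, L_eff = 1 - 198/255 = 0.223529 (inverted)
t(4,0) = 4.35 - 3.370·0.223529 = 3.597
Σt over all 6·10 pixels = 267449/1700 ≈ 157.3229412
V = pitch²·Σt = 0.58²·267449/1700 = 52.923

t(4,0)=3.597 V=52.923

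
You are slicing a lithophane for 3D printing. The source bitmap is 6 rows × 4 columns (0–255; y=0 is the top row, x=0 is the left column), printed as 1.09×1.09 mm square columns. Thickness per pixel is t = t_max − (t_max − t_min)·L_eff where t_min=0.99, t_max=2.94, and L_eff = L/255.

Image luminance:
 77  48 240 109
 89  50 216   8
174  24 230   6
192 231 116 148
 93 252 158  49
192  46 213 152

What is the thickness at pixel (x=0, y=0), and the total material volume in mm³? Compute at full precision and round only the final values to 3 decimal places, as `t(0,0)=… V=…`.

span = t_max - t_min = 2.94 - 0.99 = 1.950
L(0,0) = 77, L_eff = 77/255 = 0.301961
t(0,0) = 2.94 - 1.950·0.301961 = 2.351
Σt over all 6·4 pixels = 79483/1700 ≈ 46.7547059
V = pitch²·Σt = 1.09²·79483/1700 = 55.549

t(0,0)=2.351 V=55.549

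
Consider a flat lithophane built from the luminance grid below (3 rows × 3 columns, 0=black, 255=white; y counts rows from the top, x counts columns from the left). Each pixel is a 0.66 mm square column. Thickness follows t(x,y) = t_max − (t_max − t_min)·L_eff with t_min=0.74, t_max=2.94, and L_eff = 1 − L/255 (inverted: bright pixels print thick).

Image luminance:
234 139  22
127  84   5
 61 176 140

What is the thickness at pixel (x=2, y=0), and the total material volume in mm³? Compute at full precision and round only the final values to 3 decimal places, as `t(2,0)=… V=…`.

t(2,0)=0.930 V=6.614

span = t_max - t_min = 2.94 - 0.74 = 2.200
L(2,0) = 22, L_eff = 1 - 22/255 = 0.913725 (inverted)
t(2,0) = 2.94 - 2.200·0.913725 = 0.930
Σt over all 3·3 pixels = 38719/2550 ≈ 15.1839216
V = pitch²·Σt = 0.66²·38719/2550 = 6.614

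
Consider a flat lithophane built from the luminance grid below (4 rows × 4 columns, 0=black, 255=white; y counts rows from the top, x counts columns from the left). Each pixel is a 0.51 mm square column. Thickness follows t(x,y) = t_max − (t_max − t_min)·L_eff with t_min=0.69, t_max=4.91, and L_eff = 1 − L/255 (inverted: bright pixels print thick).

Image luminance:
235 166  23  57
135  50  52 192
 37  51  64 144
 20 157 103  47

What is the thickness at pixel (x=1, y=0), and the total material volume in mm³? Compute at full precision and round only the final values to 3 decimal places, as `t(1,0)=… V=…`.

t(1,0)=3.437 V=9.470

span = t_max - t_min = 4.91 - 0.69 = 4.220
L(1,0) = 166, L_eff = 1 - 166/255 = 0.349020 (inverted)
t(1,0) = 4.91 - 4.220·0.349020 = 3.437
Σt over all 4·4 pixels = 154741/4250 ≈ 36.4096471
V = pitch²·Σt = 0.51²·154741/4250 = 9.470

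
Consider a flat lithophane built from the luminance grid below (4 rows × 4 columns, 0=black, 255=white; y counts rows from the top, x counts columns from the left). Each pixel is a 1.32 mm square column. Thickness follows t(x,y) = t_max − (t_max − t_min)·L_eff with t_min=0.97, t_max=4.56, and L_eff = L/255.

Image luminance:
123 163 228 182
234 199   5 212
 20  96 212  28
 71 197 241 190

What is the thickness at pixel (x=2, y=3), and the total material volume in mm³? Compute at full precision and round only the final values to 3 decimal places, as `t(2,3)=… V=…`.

span = t_max - t_min = 4.56 - 0.97 = 3.590
L(2,3) = 241, L_eff = 241/255 = 0.945098
t(2,3) = 4.56 - 3.590·0.945098 = 1.167
Σt over all 4·4 pixels = 998521/25500 ≈ 39.1576863
V = pitch²·Σt = 1.32²·998521/25500 = 68.228

t(2,3)=1.167 V=68.228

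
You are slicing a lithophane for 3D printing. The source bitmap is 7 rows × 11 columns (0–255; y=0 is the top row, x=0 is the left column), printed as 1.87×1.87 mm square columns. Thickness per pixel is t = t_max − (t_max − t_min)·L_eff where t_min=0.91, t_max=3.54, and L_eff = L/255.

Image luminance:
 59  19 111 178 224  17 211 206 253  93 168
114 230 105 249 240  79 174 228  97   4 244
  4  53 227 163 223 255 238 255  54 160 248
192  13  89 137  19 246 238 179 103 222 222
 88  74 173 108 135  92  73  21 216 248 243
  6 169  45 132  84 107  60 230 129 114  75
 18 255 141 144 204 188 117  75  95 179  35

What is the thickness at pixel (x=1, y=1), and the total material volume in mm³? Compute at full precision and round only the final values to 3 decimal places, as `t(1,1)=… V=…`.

span = t_max - t_min = 3.54 - 0.91 = 2.630
L(1,1) = 230, L_eff = 230/255 = 0.901961
t(1,1) = 3.54 - 2.630·0.901961 = 1.168
Σt over all 7·11 pixels = 2039941/12750 ≈ 159.9953725
V = pitch²·Σt = 1.87²·2039941/12750 = 559.488

t(1,1)=1.168 V=559.488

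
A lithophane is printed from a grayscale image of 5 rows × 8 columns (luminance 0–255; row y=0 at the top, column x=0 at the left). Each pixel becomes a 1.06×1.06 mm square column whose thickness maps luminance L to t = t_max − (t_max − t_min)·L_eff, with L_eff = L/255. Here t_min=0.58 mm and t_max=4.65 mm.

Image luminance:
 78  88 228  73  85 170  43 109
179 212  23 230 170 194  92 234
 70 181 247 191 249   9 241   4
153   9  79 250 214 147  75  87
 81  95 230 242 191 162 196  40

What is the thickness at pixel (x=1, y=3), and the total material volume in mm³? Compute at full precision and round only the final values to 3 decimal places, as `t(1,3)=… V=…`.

span = t_max - t_min = 4.65 - 0.58 = 4.070
L(1,3) = 9, L_eff = 9/255 = 0.035294
t(1,3) = 4.65 - 4.070·0.035294 = 4.506
Σt over all 5·8 pixels = 2443043/25500 ≈ 95.8056078
V = pitch²·Σt = 1.06²·2443043/25500 = 107.647

t(1,3)=4.506 V=107.647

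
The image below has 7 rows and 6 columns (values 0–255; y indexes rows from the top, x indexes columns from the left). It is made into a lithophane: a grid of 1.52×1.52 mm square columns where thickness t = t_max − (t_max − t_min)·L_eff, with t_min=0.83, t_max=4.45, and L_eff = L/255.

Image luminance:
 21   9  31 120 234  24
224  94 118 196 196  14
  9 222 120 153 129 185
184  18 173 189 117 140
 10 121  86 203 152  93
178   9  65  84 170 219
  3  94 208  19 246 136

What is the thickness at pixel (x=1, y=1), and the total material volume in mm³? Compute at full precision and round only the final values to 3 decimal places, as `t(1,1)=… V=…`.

t(1,1)=3.116 V=267.296

span = t_max - t_min = 4.45 - 0.83 = 3.620
L(1,1) = 94, L_eff = 94/255 = 0.368627
t(1,1) = 4.45 - 3.620·0.368627 = 3.116
Σt over all 7·6 pixels = 491693/4250 ≈ 115.6924706
V = pitch²·Σt = 1.52²·491693/4250 = 267.296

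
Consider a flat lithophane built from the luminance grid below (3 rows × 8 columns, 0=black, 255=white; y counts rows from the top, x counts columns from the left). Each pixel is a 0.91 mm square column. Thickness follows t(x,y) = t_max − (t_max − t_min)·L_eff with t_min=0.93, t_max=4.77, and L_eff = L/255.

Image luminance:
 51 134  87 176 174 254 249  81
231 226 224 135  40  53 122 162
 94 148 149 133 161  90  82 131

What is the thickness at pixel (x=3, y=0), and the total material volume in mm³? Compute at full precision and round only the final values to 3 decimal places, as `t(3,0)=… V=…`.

t(3,0)=2.120 V=52.564

span = t_max - t_min = 4.77 - 0.93 = 3.840
L(3,0) = 176, L_eff = 176/255 = 0.690196
t(3,0) = 4.77 - 3.840·0.690196 = 2.120
Σt over all 3·8 pixels = 134886/2125 ≈ 63.4757647
V = pitch²·Σt = 0.91²·134886/2125 = 52.564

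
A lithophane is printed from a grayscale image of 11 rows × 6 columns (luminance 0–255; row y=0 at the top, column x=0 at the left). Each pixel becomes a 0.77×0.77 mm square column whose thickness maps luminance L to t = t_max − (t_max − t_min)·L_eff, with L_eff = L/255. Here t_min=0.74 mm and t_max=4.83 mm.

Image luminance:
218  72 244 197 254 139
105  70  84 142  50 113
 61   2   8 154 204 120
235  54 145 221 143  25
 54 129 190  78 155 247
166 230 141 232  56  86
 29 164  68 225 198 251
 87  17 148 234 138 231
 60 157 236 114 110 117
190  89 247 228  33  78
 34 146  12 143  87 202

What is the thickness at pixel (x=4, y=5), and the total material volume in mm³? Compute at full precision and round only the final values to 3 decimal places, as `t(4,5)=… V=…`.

span = t_max - t_min = 4.83 - 0.74 = 4.090
L(4,5) = 56, L_eff = 56/255 = 0.219608
t(4,5) = 4.83 - 4.090·0.219608 = 3.932
Σt over all 11·6 pixels = 4490017/25500 ≈ 176.0790980
V = pitch²·Σt = 0.77²·4490017/25500 = 104.397

t(4,5)=3.932 V=104.397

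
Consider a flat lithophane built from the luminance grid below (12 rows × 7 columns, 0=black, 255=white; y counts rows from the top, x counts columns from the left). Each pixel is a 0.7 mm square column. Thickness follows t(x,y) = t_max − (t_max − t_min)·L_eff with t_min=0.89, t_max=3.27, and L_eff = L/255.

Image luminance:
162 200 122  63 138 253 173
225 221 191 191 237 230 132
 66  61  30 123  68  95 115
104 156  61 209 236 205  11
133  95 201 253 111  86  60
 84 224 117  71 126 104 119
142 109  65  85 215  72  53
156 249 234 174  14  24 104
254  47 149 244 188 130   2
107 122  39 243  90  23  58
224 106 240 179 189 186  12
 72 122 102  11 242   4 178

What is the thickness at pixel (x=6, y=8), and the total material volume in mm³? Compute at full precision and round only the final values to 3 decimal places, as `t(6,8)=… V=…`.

t(6,8)=3.251 V=83.733

span = t_max - t_min = 3.27 - 0.89 = 2.380
L(6,8) = 2, L_eff = 2/255 = 0.007843
t(6,8) = 3.27 - 2.380·0.007843 = 3.251
Σt over all 12·7 pixels = 170.884
V = pitch²·Σt = 0.7²·170.884 = 83.733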